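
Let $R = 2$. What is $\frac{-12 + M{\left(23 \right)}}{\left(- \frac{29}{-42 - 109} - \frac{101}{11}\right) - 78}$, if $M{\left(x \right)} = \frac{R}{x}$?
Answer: $\frac{227557}{1661635} \approx 0.13695$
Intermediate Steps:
$M{\left(x \right)} = \frac{2}{x}$
$\frac{-12 + M{\left(23 \right)}}{\left(- \frac{29}{-42 - 109} - \frac{101}{11}\right) - 78} = \frac{-12 + \frac{2}{23}}{\left(- \frac{29}{-42 - 109} - \frac{101}{11}\right) - 78} = \frac{-12 + 2 \cdot \frac{1}{23}}{\left(- \frac{29}{-151} - \frac{101}{11}\right) - 78} = \frac{-12 + \frac{2}{23}}{\left(\left(-29\right) \left(- \frac{1}{151}\right) - \frac{101}{11}\right) - 78} = - \frac{274}{23 \left(\left(\frac{29}{151} - \frac{101}{11}\right) - 78\right)} = - \frac{274}{23 \left(- \frac{14932}{1661} - 78\right)} = - \frac{274}{23 \left(- \frac{144490}{1661}\right)} = \left(- \frac{274}{23}\right) \left(- \frac{1661}{144490}\right) = \frac{227557}{1661635}$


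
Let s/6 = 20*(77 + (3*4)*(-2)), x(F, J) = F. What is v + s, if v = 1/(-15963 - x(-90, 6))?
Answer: 100952279/15873 ≈ 6360.0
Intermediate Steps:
s = 6360 (s = 6*(20*(77 + (3*4)*(-2))) = 6*(20*(77 + 12*(-2))) = 6*(20*(77 - 24)) = 6*(20*53) = 6*1060 = 6360)
v = -1/15873 (v = 1/(-15963 - 1*(-90)) = 1/(-15963 + 90) = 1/(-15873) = -1/15873 ≈ -6.3000e-5)
v + s = -1/15873 + 6360 = 100952279/15873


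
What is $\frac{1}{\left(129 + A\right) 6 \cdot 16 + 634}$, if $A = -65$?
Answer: $\frac{1}{6778} \approx 0.00014754$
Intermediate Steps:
$\frac{1}{\left(129 + A\right) 6 \cdot 16 + 634} = \frac{1}{\left(129 - 65\right) 6 \cdot 16 + 634} = \frac{1}{64 \cdot 96 + 634} = \frac{1}{6144 + 634} = \frac{1}{6778}$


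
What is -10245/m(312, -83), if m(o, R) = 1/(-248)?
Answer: 2540760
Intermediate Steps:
m(o, R) = -1/248
-10245/m(312, -83) = -10245/(-1/248) = -10245*(-248) = 2540760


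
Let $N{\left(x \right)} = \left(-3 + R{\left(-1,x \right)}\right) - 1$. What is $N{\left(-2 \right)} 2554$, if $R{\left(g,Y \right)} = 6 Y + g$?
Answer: $-43418$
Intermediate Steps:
$R{\left(g,Y \right)} = g + 6 Y$
$N{\left(x \right)} = -5 + 6 x$ ($N{\left(x \right)} = \left(-3 + \left(-1 + 6 x\right)\right) - 1 = \left(-4 + 6 x\right) - 1 = -5 + 6 x$)
$N{\left(-2 \right)} 2554 = \left(-5 + 6 \left(-2\right)\right) 2554 = \left(-5 - 12\right) 2554 = \left(-17\right) 2554 = -43418$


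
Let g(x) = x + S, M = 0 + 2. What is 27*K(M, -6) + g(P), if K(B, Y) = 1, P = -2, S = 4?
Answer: 29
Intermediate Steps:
M = 2
g(x) = 4 + x (g(x) = x + 4 = 4 + x)
27*K(M, -6) + g(P) = 27*1 + (4 - 2) = 27 + 2 = 29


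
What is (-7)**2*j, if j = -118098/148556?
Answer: -2893401/74278 ≈ -38.954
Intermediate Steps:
j = -59049/74278 (j = -118098*1/148556 = -59049/74278 ≈ -0.79497)
(-7)**2*j = (-7)**2*(-59049/74278) = 49*(-59049/74278) = -2893401/74278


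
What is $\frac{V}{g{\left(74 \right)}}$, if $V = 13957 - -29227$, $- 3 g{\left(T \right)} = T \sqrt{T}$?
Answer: $- \frac{32388 \sqrt{74}}{1369} \approx -203.52$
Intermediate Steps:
$g{\left(T \right)} = - \frac{T^{\frac{3}{2}}}{3}$ ($g{\left(T \right)} = - \frac{T \sqrt{T}}{3} = - \frac{T^{\frac{3}{2}}}{3}$)
$V = 43184$ ($V = 13957 + 29227 = 43184$)
$\frac{V}{g{\left(74 \right)}} = \frac{43184}{\left(- \frac{1}{3}\right) 74^{\frac{3}{2}}} = \frac{43184}{\left(- \frac{1}{3}\right) 74 \sqrt{74}} = \frac{43184}{\left(- \frac{74}{3}\right) \sqrt{74}} = 43184 \left(- \frac{3 \sqrt{74}}{5476}\right) = - \frac{32388 \sqrt{74}}{1369}$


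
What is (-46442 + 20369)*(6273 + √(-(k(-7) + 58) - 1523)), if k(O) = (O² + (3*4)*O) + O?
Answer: -163555929 - 234657*I*√19 ≈ -1.6356e+8 - 1.0228e+6*I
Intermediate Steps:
k(O) = O² + 13*O (k(O) = (O² + 12*O) + O = O² + 13*O)
(-46442 + 20369)*(6273 + √(-(k(-7) + 58) - 1523)) = (-46442 + 20369)*(6273 + √(-(-7*(13 - 7) + 58) - 1523)) = -26073*(6273 + √(-(-7*6 + 58) - 1523)) = -26073*(6273 + √(-(-42 + 58) - 1523)) = -26073*(6273 + √(-1*16 - 1523)) = -26073*(6273 + √(-16 - 1523)) = -26073*(6273 + √(-1539)) = -26073*(6273 + 9*I*√19) = -163555929 - 234657*I*√19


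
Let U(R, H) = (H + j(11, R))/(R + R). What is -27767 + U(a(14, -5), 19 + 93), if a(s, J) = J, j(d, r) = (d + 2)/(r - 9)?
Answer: -777787/28 ≈ -27778.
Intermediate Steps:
j(d, r) = (2 + d)/(-9 + r)
U(R, H) = (H + 13/(-9 + R))/(2*R) (U(R, H) = (H + (2 + 11)/(-9 + R))/(R + R) = (H + 13/(-9 + R))/((2*R)) = (H + 13/(-9 + R))*(1/(2*R)) = (H + 13/(-9 + R))/(2*R))
-27767 + U(a(14, -5), 19 + 93) = -27767 + (½)*(13 + (19 + 93)*(-9 - 5))/(-5*(-9 - 5)) = -27767 + (½)*(-⅕)*(13 + 112*(-14))/(-14) = -27767 + (½)*(-⅕)*(-1/14)*(13 - 1568) = -27767 + (½)*(-⅕)*(-1/14)*(-1555) = -27767 - 311/28 = -777787/28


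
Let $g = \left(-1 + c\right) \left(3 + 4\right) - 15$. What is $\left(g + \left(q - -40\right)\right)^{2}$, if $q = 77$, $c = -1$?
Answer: $7744$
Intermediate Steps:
$g = -29$ ($g = \left(-1 - 1\right) \left(3 + 4\right) - 15 = \left(-2\right) 7 - 15 = -14 - 15 = -29$)
$\left(g + \left(q - -40\right)\right)^{2} = \left(-29 + \left(77 - -40\right)\right)^{2} = \left(-29 + \left(77 + 40\right)\right)^{2} = \left(-29 + 117\right)^{2} = 88^{2} = 7744$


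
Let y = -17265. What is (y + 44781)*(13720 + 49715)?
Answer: 1745477460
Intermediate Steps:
(y + 44781)*(13720 + 49715) = (-17265 + 44781)*(13720 + 49715) = 27516*63435 = 1745477460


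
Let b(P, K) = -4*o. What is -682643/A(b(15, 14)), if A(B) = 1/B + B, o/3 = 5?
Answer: 3150660/277 ≈ 11374.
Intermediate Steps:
o = 15 (o = 3*5 = 15)
b(P, K) = -60 (b(P, K) = -4*15 = -60)
A(B) = B + 1/B
-682643/A(b(15, 14)) = -682643/(-60 + 1/(-60)) = -682643/(-60 - 1/60) = -682643/(-3601/60) = -682643*(-60/3601) = 3150660/277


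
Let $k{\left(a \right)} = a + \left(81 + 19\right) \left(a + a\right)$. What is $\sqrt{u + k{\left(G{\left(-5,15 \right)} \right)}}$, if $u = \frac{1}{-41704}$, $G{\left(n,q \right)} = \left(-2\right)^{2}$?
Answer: $\frac{\sqrt{349583936390}}{20852} \approx 28.355$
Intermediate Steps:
$G{\left(n,q \right)} = 4$
$k{\left(a \right)} = 201 a$ ($k{\left(a \right)} = a + 100 \cdot 2 a = a + 200 a = 201 a$)
$u = - \frac{1}{41704} \approx -2.3979 \cdot 10^{-5}$
$\sqrt{u + k{\left(G{\left(-5,15 \right)} \right)}} = \sqrt{- \frac{1}{41704} + 201 \cdot 4} = \sqrt{- \frac{1}{41704} + 804} = \sqrt{\frac{33530015}{41704}} = \frac{\sqrt{349583936390}}{20852}$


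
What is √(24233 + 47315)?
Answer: 2*√17887 ≈ 267.48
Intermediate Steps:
√(24233 + 47315) = √71548 = 2*√17887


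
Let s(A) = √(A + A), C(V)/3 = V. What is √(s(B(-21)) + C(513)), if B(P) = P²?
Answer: √(1539 + 21*√2) ≈ 39.607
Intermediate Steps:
C(V) = 3*V
s(A) = √2*√A (s(A) = √(2*A) = √2*√A)
√(s(B(-21)) + C(513)) = √(√2*√((-21)²) + 3*513) = √(√2*√441 + 1539) = √(√2*21 + 1539) = √(21*√2 + 1539) = √(1539 + 21*√2)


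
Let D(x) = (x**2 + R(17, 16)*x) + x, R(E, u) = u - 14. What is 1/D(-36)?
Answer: 1/1188 ≈ 0.00084175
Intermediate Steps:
R(E, u) = -14 + u
D(x) = x**2 + 3*x (D(x) = (x**2 + (-14 + 16)*x) + x = (x**2 + 2*x) + x = x**2 + 3*x)
1/D(-36) = 1/(-36*(3 - 36)) = 1/(-36*(-33)) = 1/1188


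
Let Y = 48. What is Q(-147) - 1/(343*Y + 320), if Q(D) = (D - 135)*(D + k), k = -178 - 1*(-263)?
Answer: 293451455/16784 ≈ 17484.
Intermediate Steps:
k = 85 (k = -178 + 263 = 85)
Q(D) = (-135 + D)*(85 + D) (Q(D) = (D - 135)*(D + 85) = (-135 + D)*(85 + D))
Q(-147) - 1/(343*Y + 320) = (-11475 + (-147)² - 50*(-147)) - 1/(343*48 + 320) = (-11475 + 21609 + 7350) - 1/(16464 + 320) = 17484 - 1/16784 = 293451455/16784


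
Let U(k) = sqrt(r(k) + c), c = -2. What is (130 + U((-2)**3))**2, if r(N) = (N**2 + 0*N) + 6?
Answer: 16968 + 520*sqrt(17) ≈ 19112.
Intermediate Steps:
r(N) = 6 + N**2 (r(N) = (N**2 + 0) + 6 = N**2 + 6 = 6 + N**2)
U(k) = sqrt(4 + k**2) (U(k) = sqrt((6 + k**2) - 2) = sqrt(4 + k**2))
(130 + U((-2)**3))**2 = (130 + sqrt(4 + ((-2)**3)**2))**2 = (130 + sqrt(4 + (-8)**2))**2 = (130 + sqrt(4 + 64))**2 = (130 + sqrt(68))**2 = (130 + 2*sqrt(17))**2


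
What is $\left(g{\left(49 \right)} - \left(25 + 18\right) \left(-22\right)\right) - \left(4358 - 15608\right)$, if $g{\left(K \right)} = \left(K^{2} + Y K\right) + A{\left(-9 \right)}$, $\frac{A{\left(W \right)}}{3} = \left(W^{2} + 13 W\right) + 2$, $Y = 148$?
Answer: $21747$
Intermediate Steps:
$A{\left(W \right)} = 6 + 3 W^{2} + 39 W$ ($A{\left(W \right)} = 3 \left(\left(W^{2} + 13 W\right) + 2\right) = 3 \left(2 + W^{2} + 13 W\right) = 6 + 3 W^{2} + 39 W$)
$g{\left(K \right)} = -102 + K^{2} + 148 K$ ($g{\left(K \right)} = \left(K^{2} + 148 K\right) + \left(6 + 3 \left(-9\right)^{2} + 39 \left(-9\right)\right) = \left(K^{2} + 148 K\right) + \left(6 + 3 \cdot 81 - 351\right) = \left(K^{2} + 148 K\right) + \left(6 + 243 - 351\right) = \left(K^{2} + 148 K\right) - 102 = -102 + K^{2} + 148 K$)
$\left(g{\left(49 \right)} - \left(25 + 18\right) \left(-22\right)\right) - \left(4358 - 15608\right) = \left(\left(-102 + 49^{2} + 148 \cdot 49\right) - \left(25 + 18\right) \left(-22\right)\right) - \left(4358 - 15608\right) = \left(\left(-102 + 2401 + 7252\right) - 43 \left(-22\right)\right) - \left(4358 - 15608\right) = \left(9551 - -946\right) - -11250 = \left(9551 + 946\right) + 11250 = 10497 + 11250 = 21747$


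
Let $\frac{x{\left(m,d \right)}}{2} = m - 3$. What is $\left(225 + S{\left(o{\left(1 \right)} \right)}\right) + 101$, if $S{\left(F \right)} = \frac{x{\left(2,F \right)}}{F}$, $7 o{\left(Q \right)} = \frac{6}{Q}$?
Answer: $\frac{971}{3} \approx 323.67$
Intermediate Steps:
$x{\left(m,d \right)} = -6 + 2 m$ ($x{\left(m,d \right)} = 2 \left(m - 3\right) = 2 \left(-3 + m\right) = -6 + 2 m$)
$o{\left(Q \right)} = \frac{6}{7 Q}$ ($o{\left(Q \right)} = \frac{6 \frac{1}{Q}}{7} = \frac{6}{7 Q}$)
$S{\left(F \right)} = - \frac{2}{F}$ ($S{\left(F \right)} = \frac{-6 + 2 \cdot 2}{F} = \frac{-6 + 4}{F} = - \frac{2}{F}$)
$\left(225 + S{\left(o{\left(1 \right)} \right)}\right) + 101 = \left(225 - \frac{2}{\frac{6}{7} \cdot 1^{-1}}\right) + 101 = \left(225 - \frac{2}{\frac{6}{7} \cdot 1}\right) + 101 = \left(225 - \frac{2}{\frac{6}{7}}\right) + 101 = \left(225 - \frac{7}{3}\right) + 101 = \frac{668}{3} + 101 = \frac{971}{3}$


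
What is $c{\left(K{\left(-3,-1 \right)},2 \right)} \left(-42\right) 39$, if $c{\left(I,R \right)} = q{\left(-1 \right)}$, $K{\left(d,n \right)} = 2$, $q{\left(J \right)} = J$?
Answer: $1638$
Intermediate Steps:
$c{\left(I,R \right)} = -1$
$c{\left(K{\left(-3,-1 \right)},2 \right)} \left(-42\right) 39 = \left(-1\right) \left(-42\right) 39 = 42 \cdot 39 = 1638$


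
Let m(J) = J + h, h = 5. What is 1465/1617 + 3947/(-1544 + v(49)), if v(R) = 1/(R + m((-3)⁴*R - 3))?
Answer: -338036005/204827007 ≈ -1.6503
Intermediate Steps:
m(J) = 5 + J (m(J) = J + 5 = 5 + J)
v(R) = 1/(2 + 82*R) (v(R) = 1/(R + (5 + ((-3)⁴*R - 3))) = 1/(R + (5 + (81*R - 3))) = 1/(R + (5 + (-3 + 81*R))) = 1/(R + (2 + 81*R)) = 1/(2 + 82*R))
1465/1617 + 3947/(-1544 + v(49)) = 1465/1617 + 3947/(-1544 + 1/(2*(1 + 41*49))) = 1465*(1/1617) + 3947/(-1544 + 1/(2*(1 + 2009))) = 1465/1617 + 3947/(-1544 + (½)/2010) = 1465/1617 + 3947/(-1544 + (½)*(1/2010)) = 1465/1617 + 3947/(-1544 + 1/4020) = 1465/1617 + 3947/(-6206879/4020) = 1465/1617 + 3947*(-4020/6206879) = 1465/1617 - 15866940/6206879 = -338036005/204827007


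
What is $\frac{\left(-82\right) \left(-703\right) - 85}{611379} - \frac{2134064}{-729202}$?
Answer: $\frac{224449251763}{74303131593} \approx 3.0207$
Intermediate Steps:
$\frac{\left(-82\right) \left(-703\right) - 85}{611379} - \frac{2134064}{-729202} = \left(57646 - 85\right) \frac{1}{611379} - - \frac{1067032}{364601} = 57561 \cdot \frac{1}{611379} + \frac{1067032}{364601} = \frac{19187}{203793} + \frac{1067032}{364601} = \frac{224449251763}{74303131593}$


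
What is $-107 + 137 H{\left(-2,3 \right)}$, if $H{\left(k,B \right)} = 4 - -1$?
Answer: $578$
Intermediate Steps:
$H{\left(k,B \right)} = 5$ ($H{\left(k,B \right)} = 4 + 1 = 5$)
$-107 + 137 H{\left(-2,3 \right)} = -107 + 137 \cdot 5 = -107 + 685 = 578$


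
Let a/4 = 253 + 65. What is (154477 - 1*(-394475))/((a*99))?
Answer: 22873/5247 ≈ 4.3593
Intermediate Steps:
a = 1272 (a = 4*(253 + 65) = 4*318 = 1272)
(154477 - 1*(-394475))/((a*99)) = (154477 - 1*(-394475))/((1272*99)) = (154477 + 394475)/125928 = 548952*(1/125928) = 22873/5247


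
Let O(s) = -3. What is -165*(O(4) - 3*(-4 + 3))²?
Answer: 0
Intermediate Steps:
-165*(O(4) - 3*(-4 + 3))² = -165*(-3 - 3*(-4 + 3))² = -165*(-3 - 3*(-1))² = -165*(-3 + 3)² = -165*0² = -165*0 = 0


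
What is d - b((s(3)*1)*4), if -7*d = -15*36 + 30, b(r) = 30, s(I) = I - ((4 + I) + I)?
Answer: 300/7 ≈ 42.857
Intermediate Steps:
s(I) = -4 - I (s(I) = I - (4 + 2*I) = I + (-4 - 2*I) = -4 - I)
d = 510/7 (d = -(-15*36 + 30)/7 = -(-540 + 30)/7 = -⅐*(-510) = 510/7 ≈ 72.857)
d - b((s(3)*1)*4) = 510/7 - 1*30 = 510/7 - 30 = 300/7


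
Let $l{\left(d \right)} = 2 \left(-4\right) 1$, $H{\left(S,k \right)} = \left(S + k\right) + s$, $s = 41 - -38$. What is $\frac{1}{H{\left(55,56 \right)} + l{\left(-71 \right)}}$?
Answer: $\frac{1}{182} \approx 0.0054945$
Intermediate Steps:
$s = 79$ ($s = 41 + 38 = 79$)
$H{\left(S,k \right)} = 79 + S + k$ ($H{\left(S,k \right)} = \left(S + k\right) + 79 = 79 + S + k$)
$l{\left(d \right)} = -8$ ($l{\left(d \right)} = \left(-8\right) 1 = -8$)
$\frac{1}{H{\left(55,56 \right)} + l{\left(-71 \right)}} = \frac{1}{\left(79 + 55 + 56\right) - 8} = \frac{1}{190 - 8} = \frac{1}{182}$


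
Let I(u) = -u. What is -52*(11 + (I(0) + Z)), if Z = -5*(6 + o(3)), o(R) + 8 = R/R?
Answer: -832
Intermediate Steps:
o(R) = -7 (o(R) = -8 + R/R = -8 + 1 = -7)
Z = 5 (Z = -5*(6 - 7) = -5*(-1) = 5)
-52*(11 + (I(0) + Z)) = -52*(11 + (-1*0 + 5)) = -52*(11 + (0 + 5)) = -52*(11 + 5) = -52*16 = -832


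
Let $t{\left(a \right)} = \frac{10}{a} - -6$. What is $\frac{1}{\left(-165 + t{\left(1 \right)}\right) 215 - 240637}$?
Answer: $- \frac{1}{272672} \approx -3.6674 \cdot 10^{-6}$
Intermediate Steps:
$t{\left(a \right)} = 6 + \frac{10}{a}$ ($t{\left(a \right)} = \frac{10}{a} + 6 = 6 + \frac{10}{a}$)
$\frac{1}{\left(-165 + t{\left(1 \right)}\right) 215 - 240637} = \frac{1}{\left(-165 + \left(6 + \frac{10}{1}\right)\right) 215 - 240637} = \frac{1}{\left(-165 + \left(6 + 10 \cdot 1\right)\right) 215 - 240637} = \frac{1}{\left(-165 + \left(6 + 10\right)\right) 215 - 240637} = \frac{1}{\left(-165 + 16\right) 215 - 240637} = \frac{1}{\left(-149\right) 215 - 240637} = \frac{1}{-32035 - 240637} = \frac{1}{-272672} = - \frac{1}{272672}$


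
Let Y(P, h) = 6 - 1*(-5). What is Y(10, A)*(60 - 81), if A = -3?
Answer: -231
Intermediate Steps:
Y(P, h) = 11 (Y(P, h) = 6 + 5 = 11)
Y(10, A)*(60 - 81) = 11*(60 - 81) = 11*(-21) = -231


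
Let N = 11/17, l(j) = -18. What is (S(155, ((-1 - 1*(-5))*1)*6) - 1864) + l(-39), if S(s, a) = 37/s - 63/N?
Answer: -3374408/1705 ≈ -1979.1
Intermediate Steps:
N = 11/17 (N = 11*(1/17) = 11/17 ≈ 0.64706)
S(s, a) = -1071/11 + 37/s (S(s, a) = 37/s - 63/11/17 = 37/s - 63*17/11 = 37/s - 1071/11 = -1071/11 + 37/s)
(S(155, ((-1 - 1*(-5))*1)*6) - 1864) + l(-39) = ((-1071/11 + 37/155) - 1864) - 18 = (-165598/1705 - 1864) - 18 = -3343718/1705 - 18 = -3374408/1705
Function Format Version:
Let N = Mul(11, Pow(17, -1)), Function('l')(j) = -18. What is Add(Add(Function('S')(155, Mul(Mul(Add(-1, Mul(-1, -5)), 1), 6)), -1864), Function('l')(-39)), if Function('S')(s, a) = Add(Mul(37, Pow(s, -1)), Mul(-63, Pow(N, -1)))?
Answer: Rational(-3374408, 1705) ≈ -1979.1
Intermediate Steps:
N = Rational(11, 17) (N = Mul(11, Rational(1, 17)) = Rational(11, 17) ≈ 0.64706)
Function('S')(s, a) = Add(Rational(-1071, 11), Mul(37, Pow(s, -1))) (Function('S')(s, a) = Add(Mul(37, Pow(s, -1)), Mul(-63, Pow(Rational(11, 17), -1))) = Add(Mul(37, Pow(s, -1)), Mul(-63, Rational(17, 11))) = Add(Mul(37, Pow(s, -1)), Rational(-1071, 11)) = Add(Rational(-1071, 11), Mul(37, Pow(s, -1))))
Add(Add(Function('S')(155, Mul(Mul(Add(-1, Mul(-1, -5)), 1), 6)), -1864), Function('l')(-39)) = Add(Add(Add(Rational(-1071, 11), Mul(37, Pow(155, -1))), -1864), -18) = Add(Add(Add(Rational(-1071, 11), Mul(37, Rational(1, 155))), -1864), -18) = Add(Add(Add(Rational(-1071, 11), Rational(37, 155)), -1864), -18) = Add(Add(Rational(-165598, 1705), -1864), -18) = Add(Rational(-3343718, 1705), -18) = Rational(-3374408, 1705)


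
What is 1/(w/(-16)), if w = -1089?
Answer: 16/1089 ≈ 0.014692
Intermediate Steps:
1/(w/(-16)) = 1/(-1089/(-16)) = 1/(-1089*(-1/16)) = 1/(1089/16) = 16/1089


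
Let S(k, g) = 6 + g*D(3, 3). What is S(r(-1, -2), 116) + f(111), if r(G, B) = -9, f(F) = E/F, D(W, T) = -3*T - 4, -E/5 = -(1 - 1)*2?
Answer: -1502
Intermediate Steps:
E = 0 (E = -(-5)*(1 - 1)*2 = -(-5)*0*2 = -(-5)*0 = -5*0 = 0)
D(W, T) = -4 - 3*T
f(F) = 0 (f(F) = 0/F = 0)
S(k, g) = 6 - 13*g (S(k, g) = 6 + g*(-4 - 3*3) = 6 + g*(-4 - 9) = 6 + g*(-13) = 6 - 13*g)
S(r(-1, -2), 116) + f(111) = (6 - 13*116) + 0 = (6 - 1508) + 0 = -1502 + 0 = -1502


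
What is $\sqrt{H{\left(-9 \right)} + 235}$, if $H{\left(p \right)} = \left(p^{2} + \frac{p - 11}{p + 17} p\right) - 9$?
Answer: $\frac{\sqrt{1318}}{2} \approx 18.152$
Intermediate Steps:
$H{\left(p \right)} = -9 + p^{2} + \frac{p \left(-11 + p\right)}{17 + p}$ ($H{\left(p \right)} = \left(p^{2} + \frac{-11 + p}{17 + p} p\right) - 9 = \left(p^{2} + \frac{p \left(-11 + p\right)}{17 + p}\right) - 9 = -9 + p^{2} + \frac{p \left(-11 + p\right)}{17 + p}$)
$\sqrt{H{\left(-9 \right)} + 235} = \sqrt{\frac{-153 + \left(-9\right)^{3} - -180 + 18 \left(-9\right)^{2}}{17 - 9} + 235} = \sqrt{\frac{-153 - 729 + 180 + 18 \cdot 81}{8} + 235} = \sqrt{\frac{-153 - 729 + 180 + 1458}{8} + 235} = \sqrt{\frac{1}{8} \cdot 756 + 235} = \sqrt{\frac{189}{2} + 235} = \sqrt{\frac{659}{2}} = \frac{\sqrt{1318}}{2}$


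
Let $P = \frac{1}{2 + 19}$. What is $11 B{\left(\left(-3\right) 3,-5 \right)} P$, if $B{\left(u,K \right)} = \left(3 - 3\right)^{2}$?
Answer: $0$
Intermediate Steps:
$B{\left(u,K \right)} = 0$ ($B{\left(u,K \right)} = 0^{2} = 0$)
$P = \frac{1}{21} \approx 0.047619$
$11 B{\left(\left(-3\right) 3,-5 \right)} P = 11 \cdot 0 \cdot \frac{1}{21} = 0 \cdot \frac{1}{21} = 0$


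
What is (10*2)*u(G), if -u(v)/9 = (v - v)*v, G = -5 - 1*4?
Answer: 0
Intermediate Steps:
G = -9 (G = -5 - 4 = -9)
u(v) = 0 (u(v) = -9*(v - v)*v = -0*v = -9*0 = 0)
(10*2)*u(G) = (10*2)*0 = 20*0 = 0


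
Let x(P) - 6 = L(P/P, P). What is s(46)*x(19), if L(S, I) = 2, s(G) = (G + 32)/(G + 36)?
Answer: 312/41 ≈ 7.6098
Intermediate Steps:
s(G) = (32 + G)/(36 + G)
x(P) = 8 (x(P) = 6 + 2 = 8)
s(46)*x(19) = ((32 + 46)/(36 + 46))*8 = (78/82)*8 = ((1/82)*78)*8 = (39/41)*8 = 312/41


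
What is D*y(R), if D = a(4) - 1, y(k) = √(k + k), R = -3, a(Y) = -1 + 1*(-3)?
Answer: -5*I*√6 ≈ -12.247*I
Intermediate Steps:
a(Y) = -4 (a(Y) = -1 - 3 = -4)
y(k) = √2*√k (y(k) = √(2*k) = √2*√k)
D = -5 (D = -4 - 1 = -5)
D*y(R) = -5*√2*√(-3) = -5*√2*I*√3 = -5*I*√6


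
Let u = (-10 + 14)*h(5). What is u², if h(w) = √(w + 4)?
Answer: 144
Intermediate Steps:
h(w) = √(4 + w)
u = 12 (u = (-10 + 14)*√(4 + 5) = 4*√9 = 4*3 = 12)
u² = 12² = 144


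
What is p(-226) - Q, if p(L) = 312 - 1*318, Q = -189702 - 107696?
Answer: 297392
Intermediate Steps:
Q = -297398
p(L) = -6 (p(L) = 312 - 318 = -6)
p(-226) - Q = -6 - 1*(-297398) = -6 + 297398 = 297392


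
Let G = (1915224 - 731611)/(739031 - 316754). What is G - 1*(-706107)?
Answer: 298173929252/422277 ≈ 7.0611e+5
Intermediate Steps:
G = 1183613/422277 ≈ 2.8029
G - 1*(-706107) = 1183613/422277 - 1*(-706107) = 1183613/422277 + 706107 = 298173929252/422277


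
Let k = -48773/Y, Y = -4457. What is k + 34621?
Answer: 154354570/4457 ≈ 34632.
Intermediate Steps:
k = 48773/4457 (k = -48773/(-4457) = -48773*(-1/4457) = 48773/4457 ≈ 10.943)
k + 34621 = 48773/4457 + 34621 = 154354570/4457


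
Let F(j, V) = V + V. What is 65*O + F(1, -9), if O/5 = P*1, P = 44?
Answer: 14282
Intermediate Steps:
F(j, V) = 2*V
O = 220 (O = 5*(44*1) = 5*44 = 220)
65*O + F(1, -9) = 65*220 + 2*(-9) = 14300 - 18 = 14282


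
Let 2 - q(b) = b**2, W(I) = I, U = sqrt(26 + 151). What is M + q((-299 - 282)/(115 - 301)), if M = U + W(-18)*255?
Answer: -159064009/34596 + sqrt(177) ≈ -4584.5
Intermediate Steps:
U = sqrt(177) ≈ 13.304
q(b) = 2 - b**2
M = -4590 + sqrt(177) (M = sqrt(177) - 18*255 = sqrt(177) - 4590 = -4590 + sqrt(177) ≈ -4576.7)
M + q((-299 - 282)/(115 - 301)) = (-4590 + sqrt(177)) + (2 - ((-299 - 282)/(115 - 301))**2) = (-4590 + sqrt(177)) + (2 - (-581/(-186))**2) = (-4590 + sqrt(177)) + (2 - (-581*(-1/186))**2) = (-4590 + sqrt(177)) + (2 - (581/186)**2) = (-4590 + sqrt(177)) + (2 - 1*337561/34596) = (-4590 + sqrt(177)) + (2 - 337561/34596) = (-4590 + sqrt(177)) - 268369/34596 = -159064009/34596 + sqrt(177)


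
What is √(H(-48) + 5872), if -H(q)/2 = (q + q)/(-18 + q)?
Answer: 4*√44385/11 ≈ 76.610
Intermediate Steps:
H(q) = -4*q/(-18 + q) (H(q) = -2*(q + q)/(-18 + q) = -2*2*q/(-18 + q) = -4*q/(-18 + q))
√(H(-48) + 5872) = √(-4*(-48)/(-18 - 48) + 5872) = √(-4*(-48)/(-66) + 5872) = √(-4*(-48)*(-1/66) + 5872) = √(-32/11 + 5872) = √(64560/11) = 4*√44385/11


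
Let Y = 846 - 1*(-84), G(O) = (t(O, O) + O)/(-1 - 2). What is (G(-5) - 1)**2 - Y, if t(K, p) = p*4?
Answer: -7886/9 ≈ -876.22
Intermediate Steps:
t(K, p) = 4*p
G(O) = -5*O/3 (G(O) = (4*O + O)/(-1 - 2) = (5*O)/(-3) = (5*O)*(-1/3) = -5*O/3)
Y = 930 (Y = 846 + 84 = 930)
(G(-5) - 1)**2 - Y = (-5/3*(-5) - 1)**2 - 1*930 = (25/3 - 1)**2 - 930 = (22/3)**2 - 930 = 484/9 - 930 = -7886/9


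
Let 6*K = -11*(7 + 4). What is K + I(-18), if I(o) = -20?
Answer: -241/6 ≈ -40.167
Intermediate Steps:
K = -121/6 (K = (-11*(7 + 4))/6 = (-11*11)/6 = (1/6)*(-121) = -121/6 ≈ -20.167)
K + I(-18) = -121/6 - 20 = -241/6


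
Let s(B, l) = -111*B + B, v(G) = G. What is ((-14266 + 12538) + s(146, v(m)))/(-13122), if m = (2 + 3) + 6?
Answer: 8894/6561 ≈ 1.3556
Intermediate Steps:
m = 11 (m = 5 + 6 = 11)
s(B, l) = -110*B
((-14266 + 12538) + s(146, v(m)))/(-13122) = ((-14266 + 12538) - 110*146)/(-13122) = (-1728 - 16060)*(-1/13122) = -17788*(-1/13122) = 8894/6561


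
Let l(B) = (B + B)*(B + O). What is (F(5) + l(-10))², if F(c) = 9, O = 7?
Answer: 4761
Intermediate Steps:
l(B) = 2*B*(7 + B) (l(B) = (B + B)*(B + 7) = (2*B)*(7 + B) = 2*B*(7 + B))
(F(5) + l(-10))² = (9 + 2*(-10)*(7 - 10))² = (9 + 2*(-10)*(-3))² = (9 + 60)² = 69² = 4761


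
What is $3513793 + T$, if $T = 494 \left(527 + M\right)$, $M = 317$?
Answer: $3930729$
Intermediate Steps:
$T = 416936$ ($T = 494 \left(527 + 317\right) = 494 \cdot 844 = 416936$)
$3513793 + T = 3513793 + 416936 = 3930729$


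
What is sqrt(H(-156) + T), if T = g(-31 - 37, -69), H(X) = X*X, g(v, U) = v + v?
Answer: 110*sqrt(2) ≈ 155.56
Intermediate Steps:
g(v, U) = 2*v
H(X) = X**2
T = -136 (T = 2*(-31 - 37) = 2*(-68) = -136)
sqrt(H(-156) + T) = sqrt((-156)**2 - 136) = sqrt(24336 - 136) = sqrt(24200) = 110*sqrt(2)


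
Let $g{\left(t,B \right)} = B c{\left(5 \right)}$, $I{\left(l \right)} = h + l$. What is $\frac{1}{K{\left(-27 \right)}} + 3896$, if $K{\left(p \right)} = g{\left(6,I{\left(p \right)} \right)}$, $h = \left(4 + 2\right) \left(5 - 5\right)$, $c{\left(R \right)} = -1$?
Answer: $\frac{105193}{27} \approx 3896.0$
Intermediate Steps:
$h = 0$ ($h = 6 \cdot 0 = 0$)
$I{\left(l \right)} = l$ ($I{\left(l \right)} = 0 + l = l$)
$g{\left(t,B \right)} = - B$ ($g{\left(t,B \right)} = B \left(-1\right) = - B$)
$K{\left(p \right)} = - p$
$\frac{1}{K{\left(-27 \right)}} + 3896 = \frac{1}{\left(-1\right) \left(-27\right)} + 3896 = \frac{1}{27} + 3896 = \frac{105193}{27}$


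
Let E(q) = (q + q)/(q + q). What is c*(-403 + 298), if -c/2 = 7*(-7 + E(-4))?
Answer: -8820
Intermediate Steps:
E(q) = 1 (E(q) = (2*q)/((2*q)) = (2*q)*(1/(2*q)) = 1)
c = 84 (c = -14*(-7 + 1) = -14*(-6) = -2*(-42) = 84)
c*(-403 + 298) = 84*(-403 + 298) = 84*(-105) = -8820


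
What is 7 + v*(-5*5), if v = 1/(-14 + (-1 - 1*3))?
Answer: 151/18 ≈ 8.3889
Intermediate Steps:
v = -1/18 (v = 1/(-14 + (-1 - 3)) = 1/(-14 - 4) = 1/(-18) = -1/18 ≈ -0.055556)
7 + v*(-5*5) = 7 - (-5)*5/18 = 7 - 1/18*(-25) = 7 + 25/18 = 151/18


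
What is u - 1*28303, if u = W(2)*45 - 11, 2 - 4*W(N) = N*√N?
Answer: -56583/2 - 45*√2/2 ≈ -28323.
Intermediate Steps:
W(N) = ½ - N^(3/2)/4 (W(N) = ½ - N*√N/4 = ½ - N^(3/2)/4)
u = 23/2 - 45*√2/2 (u = (½ - √2/2)*45 - 11 = (45/2 - 45*√2/2) - 11 = 23/2 - 45*√2/2 ≈ -20.320)
u - 1*28303 = (23/2 - 45*√2/2) - 1*28303 = (23/2 - 45*√2/2) - 28303 = -56583/2 - 45*√2/2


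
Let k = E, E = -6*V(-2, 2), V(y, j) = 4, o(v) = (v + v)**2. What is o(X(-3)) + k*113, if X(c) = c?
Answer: -2676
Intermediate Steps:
o(v) = 4*v**2 (o(v) = (2*v)**2 = 4*v**2)
E = -24 (E = -6*4 = -24)
k = -24
o(X(-3)) + k*113 = 4*(-3)**2 - 24*113 = 4*9 - 2712 = 36 - 2712 = -2676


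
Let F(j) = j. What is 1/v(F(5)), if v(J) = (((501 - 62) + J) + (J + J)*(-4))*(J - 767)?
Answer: -1/307848 ≈ -3.2484e-6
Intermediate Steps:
v(J) = (-767 + J)*(439 - 7*J) (v(J) = ((439 + J) + (2*J)*(-4))*(-767 + J) = ((439 + J) - 8*J)*(-767 + J) = (439 - 7*J)*(-767 + J) = (-767 + J)*(439 - 7*J))
1/v(F(5)) = 1/(-336713 - 7*5² + 5808*5) = 1/(-336713 - 7*25 + 29040) = 1/(-336713 - 175 + 29040) = 1/(-307848) = -1/307848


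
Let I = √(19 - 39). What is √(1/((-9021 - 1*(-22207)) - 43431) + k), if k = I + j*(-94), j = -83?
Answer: √(7136957684805 + 1829520050*I*√5)/30245 ≈ 88.329 + 0.025315*I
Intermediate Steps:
I = 2*I*√5 (I = √(-20) = 2*I*√5 ≈ 4.4721*I)
k = 7802 + 2*I*√5 (k = 2*I*√5 - 83*(-94) = 2*I*√5 + 7802 = 7802 + 2*I*√5 ≈ 7802.0 + 4.4721*I)
√(1/((-9021 - 1*(-22207)) - 43431) + k) = √(1/((-9021 - 1*(-22207)) - 43431) + (7802 + 2*I*√5)) = √(1/((-9021 + 22207) - 43431) + (7802 + 2*I*√5)) = √(1/(13186 - 43431) + (7802 + 2*I*√5)) = √(1/(-30245) + (7802 + 2*I*√5)) = √(-1/30245 + (7802 + 2*I*√5)) = √(235971489/30245 + 2*I*√5)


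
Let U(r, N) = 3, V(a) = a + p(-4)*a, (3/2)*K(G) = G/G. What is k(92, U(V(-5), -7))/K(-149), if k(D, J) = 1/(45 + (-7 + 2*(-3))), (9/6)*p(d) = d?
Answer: 3/64 ≈ 0.046875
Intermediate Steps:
p(d) = 2*d/3
K(G) = ⅔ (K(G) = 2*(G/G)/3 = (⅔)*1 = ⅔)
V(a) = -5*a/3 (V(a) = a + ((⅔)*(-4))*a = a - 8*a/3 = -5*a/3)
k(D, J) = 1/32 (k(D, J) = 1/(45 + (-7 - 6)) = 1/(45 - 13) = 1/32)
k(92, U(V(-5), -7))/K(-149) = 1/(32*(⅔)) = (1/32)*(3/2) = 3/64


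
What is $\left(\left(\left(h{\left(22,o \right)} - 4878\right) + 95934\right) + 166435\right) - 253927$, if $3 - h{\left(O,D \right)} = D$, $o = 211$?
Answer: $3356$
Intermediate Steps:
$h{\left(O,D \right)} = 3 - D$
$\left(\left(\left(h{\left(22,o \right)} - 4878\right) + 95934\right) + 166435\right) - 253927 = \left(\left(\left(\left(3 - 211\right) - 4878\right) + 95934\right) + 166435\right) - 253927 = \left(\left(\left(-208 - 4878\right) + 95934\right) + 166435\right) - 253927 = \left(\left(-5086 + 95934\right) + 166435\right) - 253927 = \left(90848 + 166435\right) - 253927 = 257283 - 253927 = 3356$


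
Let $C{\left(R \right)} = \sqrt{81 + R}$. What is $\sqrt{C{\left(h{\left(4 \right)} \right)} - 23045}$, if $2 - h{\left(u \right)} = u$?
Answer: $\sqrt{-23045 + \sqrt{79}} \approx 151.78 i$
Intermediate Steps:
$h{\left(u \right)} = 2 - u$
$\sqrt{C{\left(h{\left(4 \right)} \right)} - 23045} = \sqrt{\sqrt{81 + \left(2 - 4\right)} - 23045} = \sqrt{\sqrt{81 - 2} - 23045} = \sqrt{\sqrt{79} - 23045} = \sqrt{-23045 + \sqrt{79}}$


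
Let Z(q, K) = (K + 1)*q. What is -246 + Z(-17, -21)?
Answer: 94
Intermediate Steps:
Z(q, K) = q*(1 + K) (Z(q, K) = (1 + K)*q = q*(1 + K))
-246 + Z(-17, -21) = -246 - 17*(1 - 21) = -246 - 17*(-20) = -246 + 340 = 94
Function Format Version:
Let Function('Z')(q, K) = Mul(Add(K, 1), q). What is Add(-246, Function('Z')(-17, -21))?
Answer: 94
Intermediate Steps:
Function('Z')(q, K) = Mul(q, Add(1, K)) (Function('Z')(q, K) = Mul(Add(1, K), q) = Mul(q, Add(1, K)))
Add(-246, Function('Z')(-17, -21)) = Add(-246, Mul(-17, Add(1, -21))) = Add(-246, Mul(-17, -20)) = Add(-246, 340) = 94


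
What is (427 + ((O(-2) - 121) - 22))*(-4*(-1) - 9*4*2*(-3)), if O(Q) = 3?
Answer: 63140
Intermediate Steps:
(427 + ((O(-2) - 121) - 22))*(-4*(-1) - 9*4*2*(-3)) = (427 + ((3 - 121) - 22))*(-4*(-1) - 9*4*2*(-3)) = (427 + (-118 - 22))*(4 - 72*(-3)) = (427 - 140)*(4 - 9*(-24)) = 287*(4 + 216) = 287*220 = 63140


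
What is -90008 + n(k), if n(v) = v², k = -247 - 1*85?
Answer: 20216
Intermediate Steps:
k = -332 (k = -247 - 85 = -332)
-90008 + n(k) = -90008 + (-332)² = -90008 + 110224 = 20216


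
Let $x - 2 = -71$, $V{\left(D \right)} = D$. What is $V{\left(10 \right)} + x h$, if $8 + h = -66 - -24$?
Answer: $3460$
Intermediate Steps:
$h = -50$ ($h = -8 - 42 = -50$)
$x = -69$ ($x = 2 - 71 = -69$)
$V{\left(10 \right)} + x h = 10 - -3450 = 10 + 3450 = 3460$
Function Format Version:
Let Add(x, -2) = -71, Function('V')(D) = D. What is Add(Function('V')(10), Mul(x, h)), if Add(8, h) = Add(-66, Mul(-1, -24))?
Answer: 3460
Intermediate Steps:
h = -50 (h = Add(-8, Add(-66, Mul(-1, -24))) = Add(-8, Add(-66, 24)) = Add(-8, -42) = -50)
x = -69 (x = Add(2, -71) = -69)
Add(Function('V')(10), Mul(x, h)) = Add(10, Mul(-69, -50)) = Add(10, 3450) = 3460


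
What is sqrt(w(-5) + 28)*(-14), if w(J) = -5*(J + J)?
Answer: -14*sqrt(78) ≈ -123.64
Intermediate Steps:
w(J) = -10*J
sqrt(w(-5) + 28)*(-14) = sqrt(-10*(-5) + 28)*(-14) = sqrt(50 + 28)*(-14) = sqrt(78)*(-14) = -14*sqrt(78)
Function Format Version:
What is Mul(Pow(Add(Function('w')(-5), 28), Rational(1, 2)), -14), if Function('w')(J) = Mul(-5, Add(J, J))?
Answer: Mul(-14, Pow(78, Rational(1, 2))) ≈ -123.64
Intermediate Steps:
Function('w')(J) = Mul(-10, J) (Function('w')(J) = Mul(-5, Mul(2, J)) = Mul(-10, J))
Mul(Pow(Add(Function('w')(-5), 28), Rational(1, 2)), -14) = Mul(Pow(Add(Mul(-10, -5), 28), Rational(1, 2)), -14) = Mul(Pow(Add(50, 28), Rational(1, 2)), -14) = Mul(Pow(78, Rational(1, 2)), -14) = Mul(-14, Pow(78, Rational(1, 2)))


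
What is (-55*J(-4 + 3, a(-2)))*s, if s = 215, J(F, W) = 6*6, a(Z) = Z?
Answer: -425700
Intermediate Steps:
J(F, W) = 36
(-55*J(-4 + 3, a(-2)))*s = -55*36*215 = -1980*215 = -425700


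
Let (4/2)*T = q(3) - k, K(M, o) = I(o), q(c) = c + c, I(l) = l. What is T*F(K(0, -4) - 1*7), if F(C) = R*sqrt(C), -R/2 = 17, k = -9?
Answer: -255*I*sqrt(11) ≈ -845.74*I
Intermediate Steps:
q(c) = 2*c
K(M, o) = o
R = -34 (R = -2*17 = -34)
F(C) = -34*sqrt(C)
T = 15/2 (T = (2*3 - 1*(-9))/2 = (6 + 9)/2 = (1/2)*15 = 15/2 ≈ 7.5000)
T*F(K(0, -4) - 1*7) = 15*(-34*sqrt(-4 - 1*7))/2 = 15*(-34*sqrt(-4 - 7))/2 = 15*(-34*I*sqrt(11))/2 = -255*I*sqrt(11)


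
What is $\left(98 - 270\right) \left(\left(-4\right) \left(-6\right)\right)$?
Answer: $-4128$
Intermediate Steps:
$\left(98 - 270\right) \left(\left(-4\right) \left(-6\right)\right) = \left(-172\right) 24 = -4128$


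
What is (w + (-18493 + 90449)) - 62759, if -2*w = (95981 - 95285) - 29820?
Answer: 23759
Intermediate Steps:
w = 14562 (w = -((95981 - 95285) - 29820)/2 = -(696 - 29820)/2 = -½*(-29124) = 14562)
(w + (-18493 + 90449)) - 62759 = (14562 + (-18493 + 90449)) - 62759 = (14562 + 71956) - 62759 = 86518 - 62759 = 23759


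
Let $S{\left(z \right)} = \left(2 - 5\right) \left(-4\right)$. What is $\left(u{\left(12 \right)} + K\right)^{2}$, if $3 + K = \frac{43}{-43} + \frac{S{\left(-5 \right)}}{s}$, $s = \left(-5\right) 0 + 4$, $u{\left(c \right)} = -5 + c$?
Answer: $36$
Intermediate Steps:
$S{\left(z \right)} = 12$ ($S{\left(z \right)} = \left(-3\right) \left(-4\right) = 12$)
$s = 4$ ($s = 0 + 4 = 4$)
$K = -1$ ($K = -3 + \left(\frac{43}{-43} + \frac{12}{4}\right) = -3 + \left(43 \left(- \frac{1}{43}\right) + 12 \cdot \frac{1}{4}\right) = -3 + \left(-1 + 3\right) = -3 + 2 = -1$)
$\left(u{\left(12 \right)} + K\right)^{2} = \left(\left(-5 + 12\right) - 1\right)^{2} = \left(7 - 1\right)^{2} = 6^{2} = 36$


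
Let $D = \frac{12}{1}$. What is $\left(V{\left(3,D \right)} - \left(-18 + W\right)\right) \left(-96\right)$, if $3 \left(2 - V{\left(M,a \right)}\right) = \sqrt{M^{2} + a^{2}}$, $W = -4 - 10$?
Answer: $-3264 + 96 \sqrt{17} \approx -2868.2$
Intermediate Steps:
$W = -14$
$D = 12$ ($D = 12 \cdot 1 = 12$)
$V{\left(M,a \right)} = 2 - \frac{\sqrt{M^{2} + a^{2}}}{3}$
$\left(V{\left(3,D \right)} - \left(-18 + W\right)\right) \left(-96\right) = \left(\left(2 - \frac{\sqrt{3^{2} + 12^{2}}}{3}\right) + \left(18 - -14\right)\right) \left(-96\right) = \left(\left(2 - \frac{\sqrt{9 + 144}}{3}\right) + \left(18 + 14\right)\right) \left(-96\right) = \left(\left(2 - \frac{\sqrt{153}}{3}\right) + 32\right) \left(-96\right) = \left(\left(2 - \frac{3 \sqrt{17}}{3}\right) + 32\right) \left(-96\right) = \left(\left(2 - \sqrt{17}\right) + 32\right) \left(-96\right) = \left(34 - \sqrt{17}\right) \left(-96\right) = -3264 + 96 \sqrt{17}$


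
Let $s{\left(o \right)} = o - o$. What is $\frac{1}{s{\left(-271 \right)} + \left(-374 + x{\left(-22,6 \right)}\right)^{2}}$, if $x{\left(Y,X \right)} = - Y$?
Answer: $\frac{1}{123904} \approx 8.0708 \cdot 10^{-6}$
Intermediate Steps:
$s{\left(o \right)} = 0$
$\frac{1}{s{\left(-271 \right)} + \left(-374 + x{\left(-22,6 \right)}\right)^{2}} = \frac{1}{0 + \left(-374 - -22\right)^{2}} = \frac{1}{0 + \left(-374 + 22\right)^{2}} = \frac{1}{0 + \left(-352\right)^{2}} = \frac{1}{0 + 123904} = \frac{1}{123904}$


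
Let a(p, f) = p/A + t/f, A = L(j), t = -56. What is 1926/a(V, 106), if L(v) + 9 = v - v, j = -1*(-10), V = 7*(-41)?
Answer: 918702/14959 ≈ 61.415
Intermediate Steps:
V = -287
j = 10
L(v) = -9 (L(v) = -9 + (v - v) = -9 + 0 = -9)
A = -9
a(p, f) = -56/f - p/9 (a(p, f) = p/(-9) - 56/f = p*(-⅑) - 56/f = -p/9 - 56/f = -56/f - p/9)
1926/a(V, 106) = 1926/(-56/106 - ⅑*(-287)) = 1926/(-56*1/106 + 287/9) = 1926/(-28/53 + 287/9) = 1926/(14959/477) = 1926*(477/14959) = 918702/14959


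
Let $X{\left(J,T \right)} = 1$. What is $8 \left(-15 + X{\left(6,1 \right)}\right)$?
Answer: $-112$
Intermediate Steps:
$8 \left(-15 + X{\left(6,1 \right)}\right) = 8 \left(-15 + 1\right) = 8 \left(-14\right) = -112$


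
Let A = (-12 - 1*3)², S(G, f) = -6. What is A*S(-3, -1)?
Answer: -1350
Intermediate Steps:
A = 225 (A = (-12 - 3)² = (-15)² = 225)
A*S(-3, -1) = 225*(-6) = -1350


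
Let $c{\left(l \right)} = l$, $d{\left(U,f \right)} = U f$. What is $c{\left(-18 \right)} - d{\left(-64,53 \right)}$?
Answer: $3374$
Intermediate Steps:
$c{\left(-18 \right)} - d{\left(-64,53 \right)} = -18 - \left(-64\right) 53 = -18 - -3392 = -18 + 3392 = 3374$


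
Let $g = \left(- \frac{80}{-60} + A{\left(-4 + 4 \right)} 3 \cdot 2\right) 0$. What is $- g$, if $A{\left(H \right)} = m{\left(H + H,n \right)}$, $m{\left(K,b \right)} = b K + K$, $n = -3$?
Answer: $0$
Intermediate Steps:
$m{\left(K,b \right)} = K + K b$ ($m{\left(K,b \right)} = K b + K = K + K b$)
$A{\left(H \right)} = - 4 H$ ($A{\left(H \right)} = \left(H + H\right) \left(1 - 3\right) = 2 H \left(-2\right) = - 4 H$)
$g = 0$ ($g = \left(- \frac{80}{-60} + - 4 \left(-4 + 4\right) 3 \cdot 2\right) 0 = \left(\left(-80\right) \left(- \frac{1}{60}\right) + \left(-4\right) 0 \cdot 3 \cdot 2\right) 0 = \left(\frac{4}{3} + 0 \cdot 3 \cdot 2\right) 0 = \left(\frac{4}{3} + 0 \cdot 2\right) 0 = \left(\frac{4}{3} + 0\right) 0 = \frac{4}{3} \cdot 0 = 0$)
$- g = \left(-1\right) 0 = 0$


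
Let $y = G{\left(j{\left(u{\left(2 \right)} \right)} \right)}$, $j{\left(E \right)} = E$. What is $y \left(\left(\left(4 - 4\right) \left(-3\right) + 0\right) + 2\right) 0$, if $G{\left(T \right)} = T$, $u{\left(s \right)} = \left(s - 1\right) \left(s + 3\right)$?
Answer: $0$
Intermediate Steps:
$u{\left(s \right)} = \left(-1 + s\right) \left(3 + s\right)$
$y = 5$ ($y = -3 + 2^{2} + 2 \cdot 2 = -3 + 4 + 4 = 5$)
$y \left(\left(\left(4 - 4\right) \left(-3\right) + 0\right) + 2\right) 0 = 5 \left(\left(\left(4 - 4\right) \left(-3\right) + 0\right) + 2\right) 0 = 5 \left(\left(0 \left(-3\right) + 0\right) + 2\right) 0 = 5 \left(\left(0 + 0\right) + 2\right) 0 = 5 \left(0 + 2\right) 0 = 5 \cdot 2 \cdot 0 = 10 \cdot 0 = 0$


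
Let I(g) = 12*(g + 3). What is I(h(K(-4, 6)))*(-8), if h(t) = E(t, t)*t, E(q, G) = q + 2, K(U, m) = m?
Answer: -4896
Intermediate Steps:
E(q, G) = 2 + q
h(t) = t*(2 + t) (h(t) = (2 + t)*t = t*(2 + t))
I(g) = 36 + 12*g (I(g) = 12*(3 + g) = 36 + 12*g)
I(h(K(-4, 6)))*(-8) = (36 + 12*(6*(2 + 6)))*(-8) = (36 + 12*(6*8))*(-8) = (36 + 12*48)*(-8) = (36 + 576)*(-8) = 612*(-8) = -4896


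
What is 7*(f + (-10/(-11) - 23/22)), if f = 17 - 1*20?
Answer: -483/22 ≈ -21.955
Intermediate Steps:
f = -3 (f = 17 - 20 = -3)
7*(f + (-10/(-11) - 23/22)) = 7*(-3 + (-10/(-11) - 23/22)) = 7*(-3 + (-10*(-1/11) - 23*1/22)) = 7*(-3 + (10/11 - 23/22)) = 7*(-3 - 3/22) = 7*(-69/22) = -483/22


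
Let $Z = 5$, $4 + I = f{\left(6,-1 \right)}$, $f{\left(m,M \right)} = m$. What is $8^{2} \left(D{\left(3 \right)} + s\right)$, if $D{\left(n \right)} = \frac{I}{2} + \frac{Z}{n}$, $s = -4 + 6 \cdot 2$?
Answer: $\frac{2048}{3} \approx 682.67$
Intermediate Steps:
$I = 2$ ($I = -4 + 6 = 2$)
$s = 8$ ($s = -4 + 12 = 8$)
$D{\left(n \right)} = 1 + \frac{5}{n}$ ($D{\left(n \right)} = \frac{2}{2} + \frac{5}{n} = 2 \cdot \frac{1}{2} + \frac{5}{n} = 1 + \frac{5}{n}$)
$8^{2} \left(D{\left(3 \right)} + s\right) = 8^{2} \left(\frac{5 + 3}{3} + 8\right) = 64 \left(\frac{1}{3} \cdot 8 + 8\right) = 64 \left(\frac{8}{3} + 8\right) = 64 \cdot \frac{32}{3} = \frac{2048}{3}$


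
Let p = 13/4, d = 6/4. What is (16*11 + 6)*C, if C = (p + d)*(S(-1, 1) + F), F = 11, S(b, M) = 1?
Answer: 10374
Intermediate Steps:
d = 3/2 (d = 6*(1/4) = 3/2 ≈ 1.5000)
p = 13/4 (p = 13*(1/4) = 13/4 ≈ 3.2500)
C = 57 (C = (13/4 + 3/2)*(1 + 11) = (19/4)*12 = 57)
(16*11 + 6)*C = (16*11 + 6)*57 = (176 + 6)*57 = 182*57 = 10374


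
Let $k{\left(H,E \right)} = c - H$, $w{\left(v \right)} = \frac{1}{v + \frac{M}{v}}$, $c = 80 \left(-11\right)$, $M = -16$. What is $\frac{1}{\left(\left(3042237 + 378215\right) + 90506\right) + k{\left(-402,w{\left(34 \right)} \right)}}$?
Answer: $\frac{1}{3510480} \approx 2.8486 \cdot 10^{-7}$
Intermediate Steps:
$c = -880$
$w{\left(v \right)} = \frac{1}{v - \frac{16}{v}}$
$k{\left(H,E \right)} = -880 - H$
$\frac{1}{\left(\left(3042237 + 378215\right) + 90506\right) + k{\left(-402,w{\left(34 \right)} \right)}} = \frac{1}{\left(\left(3042237 + 378215\right) + 90506\right) - 478} = \frac{1}{\left(3420452 + 90506\right) + \left(-880 + 402\right)} = \frac{1}{3510958 - 478} = \frac{1}{3510480}$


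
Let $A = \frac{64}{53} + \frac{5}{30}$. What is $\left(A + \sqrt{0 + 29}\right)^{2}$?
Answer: $\frac{3123565}{101124} + \frac{437 \sqrt{29}}{159} \approx 45.689$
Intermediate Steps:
$A = \frac{437}{318}$ ($A = 64 \cdot \frac{1}{53} + 5 \cdot \frac{1}{30} = \frac{64}{53} + \frac{1}{6} = \frac{437}{318} \approx 1.3742$)
$\left(A + \sqrt{0 + 29}\right)^{2} = \left(\frac{437}{318} + \sqrt{0 + 29}\right)^{2} = \left(\frac{437}{318} + \sqrt{29}\right)^{2}$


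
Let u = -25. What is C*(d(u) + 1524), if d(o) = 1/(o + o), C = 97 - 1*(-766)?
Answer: 65759737/50 ≈ 1.3152e+6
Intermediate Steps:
C = 863 (C = 97 + 766 = 863)
d(o) = 1/(2*o)
C*(d(u) + 1524) = 863*((½)/(-25) + 1524) = 863*((½)*(-1/25) + 1524) = 863*(-1/50 + 1524) = 863*(76199/50) = 65759737/50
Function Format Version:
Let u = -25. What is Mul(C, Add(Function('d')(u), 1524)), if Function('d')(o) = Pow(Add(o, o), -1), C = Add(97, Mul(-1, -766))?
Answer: Rational(65759737, 50) ≈ 1.3152e+6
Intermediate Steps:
C = 863 (C = Add(97, 766) = 863)
Function('d')(o) = Mul(Rational(1, 2), Pow(o, -1)) (Function('d')(o) = Pow(Mul(2, o), -1) = Mul(Rational(1, 2), Pow(o, -1)))
Mul(C, Add(Function('d')(u), 1524)) = Mul(863, Add(Mul(Rational(1, 2), Pow(-25, -1)), 1524)) = Mul(863, Add(Mul(Rational(1, 2), Rational(-1, 25)), 1524)) = Mul(863, Add(Rational(-1, 50), 1524)) = Mul(863, Rational(76199, 50)) = Rational(65759737, 50)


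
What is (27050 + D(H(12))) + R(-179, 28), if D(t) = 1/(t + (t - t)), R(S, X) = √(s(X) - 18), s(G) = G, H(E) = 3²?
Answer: 243451/9 + √10 ≈ 27053.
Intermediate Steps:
H(E) = 9
R(S, X) = √(-18 + X) (R(S, X) = √(X - 18) = √(-18 + X))
D(t) = 1/t (D(t) = 1/(t + 0) = 1/t)
(27050 + D(H(12))) + R(-179, 28) = (27050 + 1/9) + √(-18 + 28) = (27050 + ⅑) + √10 = 243451/9 + √10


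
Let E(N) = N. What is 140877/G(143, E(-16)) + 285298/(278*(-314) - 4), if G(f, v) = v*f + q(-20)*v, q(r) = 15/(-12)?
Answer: -179792423/2749824 ≈ -65.383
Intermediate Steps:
q(r) = -5/4 (q(r) = 15*(-1/12) = -5/4)
G(f, v) = -5*v/4 + f*v (G(f, v) = v*f - 5*v/4 = f*v - 5*v/4 = -5*v/4 + f*v)
140877/G(143, E(-16)) + 285298/(278*(-314) - 4) = 140877/(((¼)*(-16)*(-5 + 4*143))) + 285298/(278*(-314) - 4) = 140877/(((¼)*(-16)*(-5 + 572))) + 285298/(-87292 - 4) = 140877/(((¼)*(-16)*567)) + 285298/(-87296) = 140877/(-2268) + 285298*(-1/87296) = 140877*(-1/2268) - 142649/43648 = -15653/252 - 142649/43648 = -179792423/2749824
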